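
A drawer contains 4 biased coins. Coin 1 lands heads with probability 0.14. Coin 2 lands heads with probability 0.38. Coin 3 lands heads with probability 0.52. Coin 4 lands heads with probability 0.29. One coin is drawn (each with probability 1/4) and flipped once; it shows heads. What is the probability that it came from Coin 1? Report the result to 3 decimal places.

Posterior probability ≈ 0.105

P(heads|C1) = 0.14; P(heads|C2) = 0.38; P(heads|C3) = 0.52; P(heads|C4) = 0.29.
Prior × likelihood for each source: 0.25·0.14=0.03500, 0.25·0.38=0.09500, 0.25·0.52=0.1300, 0.25·0.29=0.07250. Summing gives P(heads) = 0.33250.
P(Coin 1 | heads) = 0.03500 / 0.33250 = 0.105.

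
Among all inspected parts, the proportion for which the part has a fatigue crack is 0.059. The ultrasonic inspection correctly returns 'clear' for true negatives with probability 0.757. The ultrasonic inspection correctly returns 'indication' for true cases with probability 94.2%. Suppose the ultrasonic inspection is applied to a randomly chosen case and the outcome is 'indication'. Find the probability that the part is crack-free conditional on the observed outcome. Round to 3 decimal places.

Write H for 'the part has a fatigue crack'. Prior odds H:¬H = 0.059/0.941 = 0.062699. For the 'indication' outcome, the likelihood ratio is 0.942/0.243 = 3.8765.
Posterior odds = 0.062699 × 3.8765 = 0.24306, so P(H|E) = 0.24306/(1+0.24306) = 0.196. Then P(¬H|E) = 1 − 0.196 = 0.804.

P(¬H | E) ≈ 0.804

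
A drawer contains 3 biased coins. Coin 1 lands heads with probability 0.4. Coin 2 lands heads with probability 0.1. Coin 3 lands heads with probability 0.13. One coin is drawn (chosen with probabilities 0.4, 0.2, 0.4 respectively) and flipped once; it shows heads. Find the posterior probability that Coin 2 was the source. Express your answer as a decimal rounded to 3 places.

Posterior probability ≈ 0.086

Tabulate prior·likelihood by source: [1] prior 0.4, lik 0.4, product 0.1600; [2] prior 0.2, lik 0.1, product 0.02000; [3] prior 0.4, lik 0.13, product 0.05200.
Normalizing constant = 0.23200; the posterior for Coin 2 is its product over the sum, 0.02000/0.23200 = 0.086.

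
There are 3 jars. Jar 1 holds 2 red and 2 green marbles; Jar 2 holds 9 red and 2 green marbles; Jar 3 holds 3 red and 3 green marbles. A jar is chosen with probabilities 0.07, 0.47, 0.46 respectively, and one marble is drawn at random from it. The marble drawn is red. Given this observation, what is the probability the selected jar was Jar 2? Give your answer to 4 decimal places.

Posterior probability ≈ 0.5920

Tabulate prior·likelihood by source: [1] prior 0.07, lik 0.5, product 0.03500; [2] prior 0.47, lik 0.8182, product 0.3845; [3] prior 0.46, lik 0.5, product 0.2300.
Normalizing constant = 0.64955; the posterior for Jar 2 is its product over the sum, 0.3845/0.64955 = 0.5920.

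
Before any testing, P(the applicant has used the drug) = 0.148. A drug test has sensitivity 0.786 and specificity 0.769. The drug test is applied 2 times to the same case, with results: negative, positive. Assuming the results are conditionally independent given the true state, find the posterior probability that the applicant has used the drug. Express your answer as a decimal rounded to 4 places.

With H the event that the applicant has used the drug, the joint likelihood of the observed sequence is P(data|H) = 0.214·0.786 = 0.16820 and P(data|¬H) = 0.769·0.231 = 0.17764.
Bayes: P(H|data) = 0.148·0.16820 / (0.148·0.16820 + 0.852·0.17764) = 0.024894/0.17624 = 0.1412.

Posterior P(H) ≈ 0.1412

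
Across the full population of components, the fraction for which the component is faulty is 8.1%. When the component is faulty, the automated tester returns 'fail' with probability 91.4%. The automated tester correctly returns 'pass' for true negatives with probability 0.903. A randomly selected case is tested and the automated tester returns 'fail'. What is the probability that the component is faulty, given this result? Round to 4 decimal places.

P(H | E) ≈ 0.4537

Let H be the event that the component is faulty. P(H) = 0.081, so P(¬H) = 0.919. With E the 'fail' result, P(E|H) = 0.914 and P(E|¬H) = 0.097.
P(E) = 0.914·0.081 + 0.097·0.919 = 0.074034 + 0.089143 = 0.16318.
By Bayes' theorem, P(H|E) = 0.074034 / 0.16318 = 0.4537.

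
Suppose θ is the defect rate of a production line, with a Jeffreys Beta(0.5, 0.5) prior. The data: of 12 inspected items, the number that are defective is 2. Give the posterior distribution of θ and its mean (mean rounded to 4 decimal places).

Observing 2 successes and 10 failures updates Beta(0.5, 0.5) by adding the success and failure counts to the two shape parameters: α = 0.5+2 = 2.5, β = 0.5+10 = 10.5.
Posterior mean = α/(α+β) = 2.5/13 = 0.1923.

Posterior: Beta(2.5, 10.5); mean ≈ 0.1923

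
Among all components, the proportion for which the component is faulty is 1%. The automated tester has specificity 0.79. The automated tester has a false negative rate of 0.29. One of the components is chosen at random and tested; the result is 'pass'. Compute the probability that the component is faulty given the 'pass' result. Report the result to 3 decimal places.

Write H for 'the component is faulty'. Prior odds H:¬H = 0.01/0.99 = 0.010101. For the 'pass' outcome, the likelihood ratio is 0.29/0.79 = 0.36709.
Posterior odds = 0.010101 × 0.36709 = 0.0037080, so P(H|E) = 0.0037080/(1+0.0037080) = 0.004.

P(H | E) ≈ 0.004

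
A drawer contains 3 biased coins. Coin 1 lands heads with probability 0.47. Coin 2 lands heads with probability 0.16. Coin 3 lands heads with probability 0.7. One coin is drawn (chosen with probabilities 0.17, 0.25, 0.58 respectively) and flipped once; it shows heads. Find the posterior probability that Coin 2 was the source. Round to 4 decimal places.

Posterior probability ≈ 0.0761

Tabulate prior·likelihood by source: [1] prior 0.17, lik 0.47, product 0.07990; [2] prior 0.25, lik 0.16, product 0.04000; [3] prior 0.58, lik 0.7, product 0.4060.
Normalizing constant = 0.52590; the posterior for Coin 2 is its product over the sum, 0.04000/0.52590 = 0.0761.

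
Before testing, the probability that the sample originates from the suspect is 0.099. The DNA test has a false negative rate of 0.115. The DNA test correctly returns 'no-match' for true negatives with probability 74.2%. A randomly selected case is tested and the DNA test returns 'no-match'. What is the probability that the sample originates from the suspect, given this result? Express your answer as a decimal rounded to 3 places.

P(H | E) ≈ 0.017

Write H for 'the sample originates from the suspect'. Prior odds H:¬H = 0.099/0.901 = 0.10988. For the 'no-match' outcome, the likelihood ratio is 0.115/0.742 = 0.15499.
Posterior odds = 0.10988 × 0.15499 = 0.017030, so P(H|E) = 0.017030/(1+0.017030) = 0.017.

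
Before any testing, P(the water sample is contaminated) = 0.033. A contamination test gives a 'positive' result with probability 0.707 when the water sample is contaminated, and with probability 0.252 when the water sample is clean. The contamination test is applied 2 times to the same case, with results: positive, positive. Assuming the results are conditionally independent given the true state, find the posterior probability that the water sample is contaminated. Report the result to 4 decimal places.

Let H be the event that the water sample is contaminated; start with P(H) = 0.033. P('positive'|H) = 0.707, P('positive'|¬H) = 0.252.
Update on result 1 ('positive'): P(H) ← 0.707·0.0330 / (0.707·0.0330 + 0.252·0.9670) = 0.023331/0.26702 = 0.0874.
Update on result 2 ('positive'): P(H) ← 0.707·0.0874 / (0.707·0.0874 + 0.252·0.9126) = 0.061776/0.29176 = 0.2117.

Posterior P(H) ≈ 0.2117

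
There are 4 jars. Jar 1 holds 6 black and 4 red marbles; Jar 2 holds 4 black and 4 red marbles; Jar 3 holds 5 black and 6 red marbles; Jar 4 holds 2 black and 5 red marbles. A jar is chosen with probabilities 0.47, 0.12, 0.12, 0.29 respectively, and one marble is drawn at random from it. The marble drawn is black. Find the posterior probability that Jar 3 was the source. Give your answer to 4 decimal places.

Posterior probability ≈ 0.1138

P(black|Jar 1) = 0.6; P(black|Jar 2) = 0.5; P(black|Jar 3) = 0.4545; P(black|Jar 4) = 0.2857.
Prior × likelihood for each source: 0.47·0.6=0.2820, 0.12·0.5=0.06000, 0.12·0.4545=0.05455, 0.29·0.2857=0.08286. Summing gives P(black) = 0.47940.
P(Jar 3 | black) = 0.05455 / 0.47940 = 0.1138.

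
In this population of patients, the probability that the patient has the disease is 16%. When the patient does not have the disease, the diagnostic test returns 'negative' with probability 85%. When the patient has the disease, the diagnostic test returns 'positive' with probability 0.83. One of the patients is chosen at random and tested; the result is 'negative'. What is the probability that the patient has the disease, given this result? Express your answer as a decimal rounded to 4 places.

Write H for 'the patient has the disease'. Prior odds H:¬H = 0.16/0.84 = 0.19048. For the 'negative' outcome, the likelihood ratio is 0.17/0.85 = 0.20000.
Posterior odds = 0.19048 × 0.20000 = 0.038095, so P(H|E) = 0.038095/(1+0.038095) = 0.0367.

P(H | E) ≈ 0.0367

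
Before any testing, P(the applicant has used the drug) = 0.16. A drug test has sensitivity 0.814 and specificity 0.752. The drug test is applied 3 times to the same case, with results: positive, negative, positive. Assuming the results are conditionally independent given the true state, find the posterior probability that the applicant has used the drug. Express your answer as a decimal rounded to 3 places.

Let H be the event that the applicant has used the drug; start with P(H) = 0.16. P('positive'|H) = 0.814, P('positive'|¬H) = 0.248.
Update on result 1 ('positive'): P(H) ← 0.814·0.1600 / (0.814·0.1600 + 0.248·0.8400) = 0.13024/0.33856 = 0.3847.
Update on result 2 ('negative'): P(H) ← 0.186·0.3847 / (0.186·0.3847 + 0.752·0.6153) = 0.071552/0.53427 = 0.1339.
Update on result 3 ('positive'): P(H) ← 0.814·0.1339 / (0.814·0.1339 + 0.248·0.8661) = 0.10902/0.32380 = 0.3367.

Posterior P(H) ≈ 0.337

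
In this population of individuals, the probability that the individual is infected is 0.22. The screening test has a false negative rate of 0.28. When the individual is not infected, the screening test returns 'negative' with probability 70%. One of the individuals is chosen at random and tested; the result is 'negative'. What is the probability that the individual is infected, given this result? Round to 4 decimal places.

Let H be the event that the individual is infected. P(H) = 0.22, so P(¬H) = 0.78. With E the 'negative' result, P(E|H) = 0.28 and P(E|¬H) = 0.7.
P(E) = 0.28·0.22 + 0.7·0.78 = 0.061600 + 0.54600 = 0.60760.
By Bayes' theorem, P(H|E) = 0.061600 / 0.60760 = 0.1014.

P(H | E) ≈ 0.1014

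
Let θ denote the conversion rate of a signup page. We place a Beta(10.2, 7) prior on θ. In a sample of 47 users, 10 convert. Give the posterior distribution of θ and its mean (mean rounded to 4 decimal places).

Observing 10 successes and 37 failures updates Beta(10.2, 7) by adding the success and failure counts to the two shape parameters: α = 10.2+10 = 20.2, β = 7+37 = 44.
Posterior mean = α/(α+β) = 20.2/64.2 = 0.3146.

Posterior: Beta(20.2, 44); mean ≈ 0.3146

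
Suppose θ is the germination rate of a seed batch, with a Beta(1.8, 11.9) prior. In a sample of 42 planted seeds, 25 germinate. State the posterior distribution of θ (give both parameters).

The binomial likelihood is conjugate to the Beta prior: with 25 successes and 17 failures, the posterior is Beta(1.8+25, 11.9+17) = Beta(26.8, 28.9).

Posterior: Beta(26.8, 28.9)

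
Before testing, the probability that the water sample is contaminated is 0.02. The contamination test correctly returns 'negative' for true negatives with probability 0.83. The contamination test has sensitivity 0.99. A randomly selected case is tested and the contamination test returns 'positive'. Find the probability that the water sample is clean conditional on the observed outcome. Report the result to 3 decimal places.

Write H for 'the water sample is contaminated'. Prior odds H:¬H = 0.02/0.98 = 0.020408. For the 'positive' outcome, the likelihood ratio is 0.99/0.17 = 5.8235.
Posterior odds = 0.020408 × 5.8235 = 0.11885, so P(H|E) = 0.11885/(1+0.11885) = 0.106. Then P(¬H|E) = 1 − 0.106 = 0.894.

P(¬H | E) ≈ 0.894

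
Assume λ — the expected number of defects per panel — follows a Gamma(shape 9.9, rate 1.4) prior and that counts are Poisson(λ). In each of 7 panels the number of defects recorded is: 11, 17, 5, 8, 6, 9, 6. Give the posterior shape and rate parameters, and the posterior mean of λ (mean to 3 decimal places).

The Poisson likelihood adds the total count to the shape and the number of exposure periods to the rate. Here ∑xᵢ = 62 and n = 7, so shape 9.9→71.9 and rate 1.4→8.4.
Posterior mean = shape/rate = 71.9/8.4 = 8.560.

Posterior: Gamma(shape=71.9, rate=8.4); mean ≈ 8.560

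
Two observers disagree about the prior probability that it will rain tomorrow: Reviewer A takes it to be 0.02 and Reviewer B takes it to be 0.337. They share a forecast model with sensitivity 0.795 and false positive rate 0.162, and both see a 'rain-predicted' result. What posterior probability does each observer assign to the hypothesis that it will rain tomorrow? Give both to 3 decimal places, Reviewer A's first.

P('+'|H) = 0.795, P('+'|¬H) = 0.162.
Reviewer A: numerator 0.795·0.02 = 0.015900; evidence = 0.015900+0.162·0.98 = 0.17466; posterior = 0.091.
Reviewer B: numerator 0.795·0.337 = 0.26792; evidence = 0.26792+0.162·0.663 = 0.37532; posterior = 0.714.

Reviewer A: 0.091; Reviewer B: 0.714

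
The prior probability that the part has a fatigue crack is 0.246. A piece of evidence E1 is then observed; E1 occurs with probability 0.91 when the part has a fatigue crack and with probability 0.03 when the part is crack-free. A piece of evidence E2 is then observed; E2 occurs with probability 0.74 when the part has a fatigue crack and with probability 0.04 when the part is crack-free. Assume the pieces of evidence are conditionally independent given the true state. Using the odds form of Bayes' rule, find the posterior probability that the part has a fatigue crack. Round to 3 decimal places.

Prior odds = 0.246/(1−0.246) = 0.32626.
Likelihood ratio for E1 = 0.91/0.03 = 30.333.
Likelihood ratio for E2 = 0.74/0.04 = 18.500.
Posterior odds = prior odds × LR₁ × LR₂ = 183.09.
Posterior probability = odds/(1+odds) = 183.09/184.09 = 0.995.

Posterior probability ≈ 0.995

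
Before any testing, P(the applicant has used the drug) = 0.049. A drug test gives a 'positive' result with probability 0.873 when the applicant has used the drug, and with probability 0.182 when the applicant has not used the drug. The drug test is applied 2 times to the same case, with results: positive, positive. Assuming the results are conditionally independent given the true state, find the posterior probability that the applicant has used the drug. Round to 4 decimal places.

Let H be the event that the applicant has used the drug; start with P(H) = 0.049. P('positive'|H) = 0.873, P('positive'|¬H) = 0.182.
Update on result 1 ('positive'): P(H) ← 0.873·0.0490 / (0.873·0.0490 + 0.182·0.9510) = 0.042777/0.21586 = 0.1982.
Update on result 2 ('positive'): P(H) ← 0.873·0.1982 / (0.873·0.1982 + 0.182·0.8018) = 0.17300/0.31894 = 0.5424.

Posterior P(H) ≈ 0.5424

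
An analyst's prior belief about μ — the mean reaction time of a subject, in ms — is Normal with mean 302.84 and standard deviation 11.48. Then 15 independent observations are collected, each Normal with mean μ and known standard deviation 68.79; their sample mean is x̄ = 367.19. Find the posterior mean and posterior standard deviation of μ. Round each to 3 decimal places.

With known σ, the Normal prior is conjugate. Weight on the data is w = (n/σ²)/(n/σ² + 1/τ₀²) = 0.00316986/(0.00316986+0.00758781) = 0.29466.
Posterior mean = w·x̄ + (1−w)·μ₀ = 0.29466·367.19 + 0.70534·302.84 = 321.801. Posterior variance = 1/(0.00316986+0.00758781) = 92.9569, so SD = 9.641.

Posterior mean ≈ 321.801; posterior SD ≈ 9.641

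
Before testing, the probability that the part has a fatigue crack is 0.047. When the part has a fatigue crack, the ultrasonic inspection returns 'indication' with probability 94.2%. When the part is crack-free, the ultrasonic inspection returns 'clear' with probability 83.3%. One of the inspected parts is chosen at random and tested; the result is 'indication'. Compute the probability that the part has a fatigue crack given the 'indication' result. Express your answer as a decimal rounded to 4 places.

Let H be the event that the part has a fatigue crack. P(H) = 0.047, so P(¬H) = 0.953. With E the 'indication' result, P(E|H) = 0.942 and P(E|¬H) = 0.167.
P(E) = 0.942·0.047 + 0.167·0.953 = 0.044274 + 0.15915 = 0.20343.
By Bayes' theorem, P(H|E) = 0.044274 / 0.20343 = 0.2176.

P(H | E) ≈ 0.2176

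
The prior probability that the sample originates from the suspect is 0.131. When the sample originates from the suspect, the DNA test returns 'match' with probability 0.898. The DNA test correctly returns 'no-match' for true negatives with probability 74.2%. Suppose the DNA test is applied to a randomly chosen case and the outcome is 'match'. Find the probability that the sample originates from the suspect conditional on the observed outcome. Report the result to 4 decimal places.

Write H for 'the sample originates from the suspect'. Prior odds H:¬H = 0.131/0.869 = 0.15075. For the 'match' outcome, the likelihood ratio is 0.898/0.258 = 3.4806.
Posterior odds = 0.15075 × 3.4806 = 0.52470, so P(H|E) = 0.52470/(1+0.52470) = 0.3441.

P(H | E) ≈ 0.3441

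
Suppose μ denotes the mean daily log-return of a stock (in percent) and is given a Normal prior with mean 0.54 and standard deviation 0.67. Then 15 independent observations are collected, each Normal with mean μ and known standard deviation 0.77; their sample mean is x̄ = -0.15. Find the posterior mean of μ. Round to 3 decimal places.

Posterior mean ≈ -0.094

With known σ, the Normal prior is conjugate. Weight on the data is w = (n/σ²)/(n/σ² + 1/τ₀²) = 25.2994/(25.2994+2.22767) = 0.91907.
Posterior mean = w·x̄ + (1−w)·μ₀ = 0.91907·-0.15 + 0.080927·0.54 = -0.094.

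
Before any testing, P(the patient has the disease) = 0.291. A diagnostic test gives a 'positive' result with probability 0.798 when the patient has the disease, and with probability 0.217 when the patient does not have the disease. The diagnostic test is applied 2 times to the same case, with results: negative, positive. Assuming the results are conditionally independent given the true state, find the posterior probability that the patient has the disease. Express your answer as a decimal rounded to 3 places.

With H the event that the patient has the disease, the joint likelihood of the observed sequence is P(data|H) = 0.202·0.798 = 0.16120 and P(data|¬H) = 0.783·0.217 = 0.16991.
Bayes: P(H|data) = 0.291·0.16120 / (0.291·0.16120 + 0.709·0.16991) = 0.046908/0.16737 = 0.2803.

Posterior P(H) ≈ 0.280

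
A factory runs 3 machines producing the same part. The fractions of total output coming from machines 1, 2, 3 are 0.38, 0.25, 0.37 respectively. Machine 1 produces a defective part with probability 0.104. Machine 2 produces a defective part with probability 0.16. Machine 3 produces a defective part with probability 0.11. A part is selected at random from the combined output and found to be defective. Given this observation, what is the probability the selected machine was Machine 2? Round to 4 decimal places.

Tabulate prior·likelihood by source: [1] prior 0.38, lik 0.104, product 0.03952; [2] prior 0.25, lik 0.16, product 0.04000; [3] prior 0.37, lik 0.11, product 0.04070.
Normalizing constant = 0.12022; the posterior for Machine 2 is its product over the sum, 0.04000/0.12022 = 0.3327.

Posterior probability ≈ 0.3327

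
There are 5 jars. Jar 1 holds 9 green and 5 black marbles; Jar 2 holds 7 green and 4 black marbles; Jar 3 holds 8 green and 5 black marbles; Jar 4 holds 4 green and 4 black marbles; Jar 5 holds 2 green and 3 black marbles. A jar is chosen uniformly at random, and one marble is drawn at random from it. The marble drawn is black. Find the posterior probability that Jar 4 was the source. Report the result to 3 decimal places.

Posterior probability ≈ 0.227

P(black|Jar 1) = 0.3571; P(black|Jar 2) = 0.3636; P(black|Jar 3) = 0.3846; P(black|Jar 4) = 0.5; P(black|Jar 5) = 0.6.
Prior × likelihood for each source: 0.2·0.3571=0.07143, 0.2·0.3636=0.07273, 0.2·0.3846=0.07692, 0.2·0.5=0.1000, 0.2·0.6=0.1200. Summing gives P(black) = 0.44108.
P(Jar 4 | black) = 0.1000 / 0.44108 = 0.227.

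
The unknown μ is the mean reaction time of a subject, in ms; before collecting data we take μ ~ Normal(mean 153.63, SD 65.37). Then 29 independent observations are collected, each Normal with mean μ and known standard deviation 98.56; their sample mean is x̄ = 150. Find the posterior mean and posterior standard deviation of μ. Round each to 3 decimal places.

Posterior mean ≈ 150.264; posterior SD ≈ 17.624

With known σ, the Normal prior is conjugate. Weight on the data is w = (n/σ²)/(n/σ² + 1/τ₀²) = 0.00298536/(0.00298536+0.00023401) = 0.92731.
Posterior mean = w·x̄ + (1−w)·μ₀ = 0.92731·150 + 0.072689·153.63 = 150.264. Posterior variance = 1/(0.00298536+0.00023401) = 310.619, so SD = 17.624.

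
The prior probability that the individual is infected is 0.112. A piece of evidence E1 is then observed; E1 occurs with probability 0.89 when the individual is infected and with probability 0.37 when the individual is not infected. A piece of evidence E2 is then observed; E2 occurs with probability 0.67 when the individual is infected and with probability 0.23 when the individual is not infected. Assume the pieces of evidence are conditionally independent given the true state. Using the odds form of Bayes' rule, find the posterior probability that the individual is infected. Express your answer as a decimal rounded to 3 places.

Prior odds = 0.112/(1−0.112) = 0.12613. In log-odds, ln(0.12613) = -2.0705.
Add log likelihood ratios: ln(2.4054) + ln(2.9130) = 1.9469.
Posterior log-odds = -0.12356, so posterior odds = exp(-0.12356) = 0.88377. Converting, P(H|E) = 0.88377/1.8838 = 0.469.

Posterior probability ≈ 0.469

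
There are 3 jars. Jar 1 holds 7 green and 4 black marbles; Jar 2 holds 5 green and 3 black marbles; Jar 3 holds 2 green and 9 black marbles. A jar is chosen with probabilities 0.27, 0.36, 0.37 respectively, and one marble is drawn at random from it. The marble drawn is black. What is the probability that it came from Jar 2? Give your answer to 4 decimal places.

P(black|Jar 1) = 0.3636; P(black|Jar 2) = 0.375; P(black|Jar 3) = 0.8182.
Prior × likelihood for each source: 0.27·0.3636=0.09818, 0.36·0.375=0.1350, 0.37·0.8182=0.3027. Summing gives P(black) = 0.53591.
P(Jar 2 | black) = 0.1350 / 0.53591 = 0.2519.

Posterior probability ≈ 0.2519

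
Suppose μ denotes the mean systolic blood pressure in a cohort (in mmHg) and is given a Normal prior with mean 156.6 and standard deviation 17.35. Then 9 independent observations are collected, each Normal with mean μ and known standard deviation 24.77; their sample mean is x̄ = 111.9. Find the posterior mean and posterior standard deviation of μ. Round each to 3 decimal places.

With known σ, the Normal prior is conjugate. Weight on the data is w = (n/σ²)/(n/σ² + 1/τ₀²) = 0.0146687/(0.0146687+0.00332201) = 0.81535.
Posterior mean = w·x̄ + (1−w)·μ₀ = 0.81535·111.9 + 0.18465·156.6 = 120.154. Posterior variance = 1/(0.0146687+0.00332201) = 55.5844, so SD = 7.455.

Posterior mean ≈ 120.154; posterior SD ≈ 7.455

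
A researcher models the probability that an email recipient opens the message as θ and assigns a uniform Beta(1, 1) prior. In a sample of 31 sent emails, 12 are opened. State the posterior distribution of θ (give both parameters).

The binomial likelihood is conjugate to the Beta prior: with 12 successes and 19 failures, the posterior is Beta(1+12, 1+19) = Beta(13, 20).

Posterior: Beta(13, 20)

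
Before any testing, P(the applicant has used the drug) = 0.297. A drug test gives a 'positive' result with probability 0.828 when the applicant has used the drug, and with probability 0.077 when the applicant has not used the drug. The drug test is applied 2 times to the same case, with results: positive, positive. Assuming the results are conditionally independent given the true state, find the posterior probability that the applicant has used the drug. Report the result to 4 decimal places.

Posterior P(H) ≈ 0.9799

With H the event that the applicant has used the drug, the joint likelihood of the observed sequence is P(data|H) = 0.828·0.828 = 0.68558 and P(data|¬H) = 0.077·0.077 = 0.0059290.
Bayes: P(H|data) = 0.297·0.68558 / (0.297·0.68558 + 0.703·0.0059290) = 0.20362/0.20779 = 0.9799.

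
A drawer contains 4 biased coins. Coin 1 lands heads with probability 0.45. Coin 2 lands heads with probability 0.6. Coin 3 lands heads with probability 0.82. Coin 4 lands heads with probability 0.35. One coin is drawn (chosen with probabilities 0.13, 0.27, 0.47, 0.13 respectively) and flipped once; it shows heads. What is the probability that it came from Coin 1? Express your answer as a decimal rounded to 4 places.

Posterior probability ≈ 0.0898

Tabulate prior·likelihood by source: [1] prior 0.13, lik 0.45, product 0.05850; [2] prior 0.27, lik 0.6, product 0.1620; [3] prior 0.47, lik 0.82, product 0.3854; [4] prior 0.13, lik 0.35, product 0.04550.
Normalizing constant = 0.65140; the posterior for Coin 1 is its product over the sum, 0.05850/0.65140 = 0.0898.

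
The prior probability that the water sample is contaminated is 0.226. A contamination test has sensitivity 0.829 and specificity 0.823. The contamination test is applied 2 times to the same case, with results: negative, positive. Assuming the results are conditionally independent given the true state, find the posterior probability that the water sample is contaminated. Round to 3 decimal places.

Posterior P(H) ≈ 0.221

With H the event that the water sample is contaminated, the joint likelihood of the observed sequence is P(data|H) = 0.171·0.829 = 0.14176 and P(data|¬H) = 0.823·0.177 = 0.14567.
Bayes: P(H|data) = 0.226·0.14176 / (0.226·0.14176 + 0.774·0.14567) = 0.032038/0.14479 = 0.2213.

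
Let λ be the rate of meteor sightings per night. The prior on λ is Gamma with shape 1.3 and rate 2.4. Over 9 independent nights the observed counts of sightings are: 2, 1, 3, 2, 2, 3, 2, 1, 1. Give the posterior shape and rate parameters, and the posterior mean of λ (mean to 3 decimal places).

Total count ∑xᵢ = 17 over n = 9 nights.
Gamma is conjugate to the Poisson likelihood: posterior is Gamma(shape = 1.3+17 = 18.3, rate = 2.4+9 = 11.4).
E[λ | data] = 18.3/11.4 = 1.605.

Posterior: Gamma(shape=18.3, rate=11.4); mean ≈ 1.605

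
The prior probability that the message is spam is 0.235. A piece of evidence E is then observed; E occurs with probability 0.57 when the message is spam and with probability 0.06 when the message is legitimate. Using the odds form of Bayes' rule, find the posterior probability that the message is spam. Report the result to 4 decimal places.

Posterior probability ≈ 0.7448

Prior odds = 0.235/(1−0.235) = 0.30719.
Likelihood ratio for E = 0.57/0.06 = 9.5000.
Posterior odds = prior odds × LR = 2.9183.
Posterior probability = odds/(1+odds) = 2.9183/3.9183 = 0.7448.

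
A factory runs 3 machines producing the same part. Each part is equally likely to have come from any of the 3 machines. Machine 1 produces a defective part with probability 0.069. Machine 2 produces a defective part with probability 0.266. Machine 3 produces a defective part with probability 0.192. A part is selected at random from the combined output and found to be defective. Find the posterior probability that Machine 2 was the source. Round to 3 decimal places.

P(defective|M1) = 0.069; P(defective|M2) = 0.266; P(defective|M3) = 0.192.
Prior × likelihood for each source: 0.333333·0.069=0.02300, 0.333333·0.266=0.08867, 0.333333·0.192=0.06400. Summing gives P(defective) = 0.17567.
P(Machine 2 | defective) = 0.08867 / 0.17567 = 0.505.

Posterior probability ≈ 0.505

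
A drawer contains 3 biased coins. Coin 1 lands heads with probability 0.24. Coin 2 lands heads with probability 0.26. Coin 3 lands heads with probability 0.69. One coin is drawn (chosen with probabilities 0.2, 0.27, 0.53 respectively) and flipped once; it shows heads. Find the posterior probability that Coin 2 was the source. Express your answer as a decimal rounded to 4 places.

Tabulate prior·likelihood by source: [1] prior 0.2, lik 0.24, product 0.04800; [2] prior 0.27, lik 0.26, product 0.07020; [3] prior 0.53, lik 0.69, product 0.3657.
Normalizing constant = 0.48390; the posterior for Coin 2 is its product over the sum, 0.07020/0.48390 = 0.1451.

Posterior probability ≈ 0.1451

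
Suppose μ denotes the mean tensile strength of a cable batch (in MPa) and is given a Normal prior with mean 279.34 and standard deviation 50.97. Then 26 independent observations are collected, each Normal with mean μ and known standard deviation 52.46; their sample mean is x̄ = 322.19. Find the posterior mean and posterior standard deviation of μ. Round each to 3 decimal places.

Posterior mean ≈ 320.513; posterior SD ≈ 10.085

Prior precision 1/τ₀² = 1/50.97² = 0.00038492; data precision n/σ² = 26/52.46² = 0.00944750.
Posterior precision = 0.00038492 + 0.00944750 = 0.00983242, giving posterior SD = 1/√0.00983242 = 10.085.
Posterior mean = (0.00038492·279.34 + 0.00944750·322.19) / 0.00983242 = 320.513.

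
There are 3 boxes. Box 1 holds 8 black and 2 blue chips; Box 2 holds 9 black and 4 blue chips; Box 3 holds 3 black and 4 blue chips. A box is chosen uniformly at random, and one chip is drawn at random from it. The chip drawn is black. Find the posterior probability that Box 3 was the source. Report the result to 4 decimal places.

Posterior probability ≈ 0.2231

P(black|Box 1) = 0.8; P(black|Box 2) = 0.6923; P(black|Box 3) = 0.4286.
Prior × likelihood for each source: 0.333333·0.8=0.2667, 0.333333·0.6923=0.2308, 0.333333·0.4286=0.1429. Summing gives P(black) = 0.64029.
P(Box 3 | black) = 0.1429 / 0.64029 = 0.2231.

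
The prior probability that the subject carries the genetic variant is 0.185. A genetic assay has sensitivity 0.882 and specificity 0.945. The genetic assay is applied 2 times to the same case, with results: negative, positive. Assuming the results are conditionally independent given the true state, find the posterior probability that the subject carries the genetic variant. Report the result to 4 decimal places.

With H the event that the subject carries the genetic variant, the joint likelihood of the observed sequence is P(data|H) = 0.118·0.882 = 0.10408 and P(data|¬H) = 0.945·0.055 = 0.051975.
Bayes: P(H|data) = 0.185·0.10408 / (0.185·0.10408 + 0.815·0.051975) = 0.019254/0.061614 = 0.3125.

Posterior P(H) ≈ 0.3125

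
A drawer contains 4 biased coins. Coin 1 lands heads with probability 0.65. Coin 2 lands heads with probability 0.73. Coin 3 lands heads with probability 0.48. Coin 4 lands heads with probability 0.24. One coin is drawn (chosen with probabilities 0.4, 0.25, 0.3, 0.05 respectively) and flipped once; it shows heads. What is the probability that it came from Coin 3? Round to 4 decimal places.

P(heads|C1) = 0.65; P(heads|C2) = 0.73; P(heads|C3) = 0.48; P(heads|C4) = 0.24.
Prior × likelihood for each source: 0.4·0.65=0.2600, 0.25·0.73=0.1825, 0.3·0.48=0.1440, 0.05·0.24=0.01200. Summing gives P(heads) = 0.59850.
P(Coin 3 | heads) = 0.1440 / 0.59850 = 0.2406.

Posterior probability ≈ 0.2406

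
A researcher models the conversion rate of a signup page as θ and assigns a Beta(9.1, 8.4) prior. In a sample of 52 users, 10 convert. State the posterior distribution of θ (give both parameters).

Posterior: Beta(19.1, 50.4)

The binomial likelihood is conjugate to the Beta prior: with 10 successes and 42 failures, the posterior is Beta(9.1+10, 8.4+42) = Beta(19.1, 50.4).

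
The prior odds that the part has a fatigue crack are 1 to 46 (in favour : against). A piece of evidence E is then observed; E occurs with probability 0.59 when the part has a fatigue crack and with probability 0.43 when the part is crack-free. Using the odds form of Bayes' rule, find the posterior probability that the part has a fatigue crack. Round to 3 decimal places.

Prior odds = 1/46 = 0.021739. In log-odds, ln(0.021739) = -3.8286.
Add log likelihood ratio: ln(1.3721) = 0.31634.
Posterior log-odds = -3.5123, so posterior odds = exp(-3.5123) = 0.029828. Converting, P(H|E) = 0.029828/1.0298 = 0.029.

Posterior probability ≈ 0.029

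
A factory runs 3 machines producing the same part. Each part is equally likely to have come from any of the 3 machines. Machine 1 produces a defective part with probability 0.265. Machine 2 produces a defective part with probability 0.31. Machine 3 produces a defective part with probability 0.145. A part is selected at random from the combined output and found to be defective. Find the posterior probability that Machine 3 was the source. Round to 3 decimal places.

Tabulate prior·likelihood by source: [1] prior 0.333333, lik 0.265, product 0.08833; [2] prior 0.333333, lik 0.31, product 0.1033; [3] prior 0.333333, lik 0.145, product 0.04833.
Normalizing constant = 0.24000; the posterior for Machine 3 is its product over the sum, 0.04833/0.24000 = 0.201.

Posterior probability ≈ 0.201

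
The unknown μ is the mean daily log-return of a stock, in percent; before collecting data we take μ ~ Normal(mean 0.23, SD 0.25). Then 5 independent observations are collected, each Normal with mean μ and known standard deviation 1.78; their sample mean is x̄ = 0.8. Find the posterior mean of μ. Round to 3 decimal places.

Posterior mean ≈ 0.281

Prior precision 1/τ₀² = 1/0.25² = 16.0000; data precision n/σ² = 5/1.78² = 1.57808.
Posterior precision = 16.0000 + 1.57808 = 17.5781.
Posterior mean = (16.0000·0.23 + 1.57808·0.8) / 17.5781 = 0.281.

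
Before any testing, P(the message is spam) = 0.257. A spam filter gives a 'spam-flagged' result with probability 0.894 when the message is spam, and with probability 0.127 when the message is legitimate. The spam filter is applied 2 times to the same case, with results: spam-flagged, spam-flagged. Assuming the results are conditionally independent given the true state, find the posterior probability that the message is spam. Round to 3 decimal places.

Let H be the event that the message is spam; start with P(H) = 0.257. P('spam-flagged'|H) = 0.894, P('spam-flagged'|¬H) = 0.127.
Update on result 1 ('spam-flagged'): P(H) ← 0.894·0.2570 / (0.894·0.2570 + 0.127·0.7430) = 0.22976/0.32412 = 0.7089.
Update on result 2 ('spam-flagged'): P(H) ← 0.894·0.7089 / (0.894·0.7089 + 0.127·0.2911) = 0.63373/0.67070 = 0.9449.

Posterior P(H) ≈ 0.945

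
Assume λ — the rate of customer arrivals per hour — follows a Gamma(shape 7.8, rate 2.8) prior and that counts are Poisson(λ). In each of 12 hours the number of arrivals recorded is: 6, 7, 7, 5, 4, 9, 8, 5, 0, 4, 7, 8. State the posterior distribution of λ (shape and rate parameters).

Posterior: Gamma(shape=77.8, rate=14.8)

The Poisson likelihood adds the total count to the shape and the number of exposure periods to the rate. Here ∑xᵢ = 70 and n = 12, so shape 7.8→77.8 and rate 2.8→14.8.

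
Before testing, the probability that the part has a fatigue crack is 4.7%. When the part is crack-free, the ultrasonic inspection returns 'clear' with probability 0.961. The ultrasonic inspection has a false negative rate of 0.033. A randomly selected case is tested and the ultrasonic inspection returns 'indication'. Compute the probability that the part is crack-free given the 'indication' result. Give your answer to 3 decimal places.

Let H be the event that the part has a fatigue crack. P(H) = 0.047, so P(¬H) = 0.953. With E the 'indication' result, P(E|H) = 0.967 and P(E|¬H) = 0.039.
P(E) = 0.967·0.047 + 0.039·0.953 = 0.045449 + 0.037167 = 0.082616.
By Bayes' theorem, P(H|E) = 0.045449 / 0.082616 = 0.550. Hence P(¬H|E) = 1 − 0.550 = 0.450.

P(¬H | E) ≈ 0.450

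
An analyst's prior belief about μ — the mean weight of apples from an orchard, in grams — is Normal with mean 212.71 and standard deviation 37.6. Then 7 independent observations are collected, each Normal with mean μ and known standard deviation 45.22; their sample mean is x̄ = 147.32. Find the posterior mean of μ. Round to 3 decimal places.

With known σ, the Normal prior is conjugate. Weight on the data is w = (n/σ²)/(n/σ² + 1/τ₀²) = 0.00342324/(0.00342324+0.00070733) = 0.82876.
Posterior mean = w·x̄ + (1−w)·μ₀ = 0.82876·147.32 + 0.17124·212.71 = 158.518.

Posterior mean ≈ 158.518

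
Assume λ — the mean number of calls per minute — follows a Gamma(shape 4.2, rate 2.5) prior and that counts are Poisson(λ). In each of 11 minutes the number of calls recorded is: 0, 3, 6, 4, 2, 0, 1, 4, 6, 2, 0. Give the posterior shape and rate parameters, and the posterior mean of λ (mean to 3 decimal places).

The Poisson likelihood adds the total count to the shape and the number of exposure periods to the rate. Here ∑xᵢ = 28 and n = 11, so shape 4.2→32.2 and rate 2.5→13.5.
Posterior mean = shape/rate = 32.2/13.5 = 2.385.

Posterior: Gamma(shape=32.2, rate=13.5); mean ≈ 2.385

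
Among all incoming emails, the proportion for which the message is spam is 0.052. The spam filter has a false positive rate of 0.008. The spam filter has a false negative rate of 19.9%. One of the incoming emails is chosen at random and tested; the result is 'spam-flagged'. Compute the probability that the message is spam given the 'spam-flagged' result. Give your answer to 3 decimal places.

P(H | E) ≈ 0.846

Let H be the event that the message is spam. P(H) = 0.052, so P(¬H) = 0.948. With E the 'spam-flagged' result, P(E|H) = 0.801 and P(E|¬H) = 0.008.
P(E) = 0.801·0.052 + 0.008·0.948 = 0.041652 + 0.0075840 = 0.049236.
By Bayes' theorem, P(H|E) = 0.041652 / 0.049236 = 0.846.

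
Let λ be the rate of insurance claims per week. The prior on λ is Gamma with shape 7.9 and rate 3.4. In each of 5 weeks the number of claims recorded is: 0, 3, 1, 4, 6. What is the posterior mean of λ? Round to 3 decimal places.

Total count ∑xᵢ = 14 over n = 5 weeks.
Gamma is conjugate to the Poisson likelihood: posterior is Gamma(shape = 7.9+14 = 21.9, rate = 3.4+5 = 8.4).
Posterior mean = shape/rate = 21.9/8.4 = 2.607.

Posterior mean ≈ 2.607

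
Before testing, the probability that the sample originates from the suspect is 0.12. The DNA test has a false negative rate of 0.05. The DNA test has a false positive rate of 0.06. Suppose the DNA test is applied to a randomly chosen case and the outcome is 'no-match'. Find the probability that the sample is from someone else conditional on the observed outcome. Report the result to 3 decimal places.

Write H for 'the sample originates from the suspect'. Prior odds H:¬H = 0.12/0.88 = 0.13636. For the 'no-match' outcome, the likelihood ratio is 0.05/0.94 = 0.053191.
Posterior odds = 0.13636 × 0.053191 = 0.0072534, so P(H|E) = 0.0072534/(1+0.0072534) = 0.007. Then P(¬H|E) = 1 − 0.007 = 0.993.

P(¬H | E) ≈ 0.993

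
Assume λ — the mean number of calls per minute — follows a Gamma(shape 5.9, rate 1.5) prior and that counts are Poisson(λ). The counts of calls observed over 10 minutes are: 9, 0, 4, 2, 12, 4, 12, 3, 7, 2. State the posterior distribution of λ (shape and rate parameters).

Posterior: Gamma(shape=60.9, rate=11.5)

The Poisson likelihood adds the total count to the shape and the number of exposure periods to the rate. Here ∑xᵢ = 55 and n = 10, so shape 5.9→60.9 and rate 1.5→11.5.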